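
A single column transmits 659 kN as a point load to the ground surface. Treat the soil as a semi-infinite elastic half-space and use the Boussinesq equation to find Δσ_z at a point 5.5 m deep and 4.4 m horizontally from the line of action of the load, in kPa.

Boussinesq vertical stress below a point load on an elastic half-space:
Δσ_z = 3P/(2πz²) · [1 + (r/z)²]^(−5/2)
r/z = 4.4/5.5 = 0.8; [1+(r/z)²]^(−5/2) = 0.29033.
Δσ_z = 3×659/(2π×5.5²) × 0.29033 = 10.402 × 0.29033 = 3.02 kPa

Δσ_z ≈ 3.02 kPa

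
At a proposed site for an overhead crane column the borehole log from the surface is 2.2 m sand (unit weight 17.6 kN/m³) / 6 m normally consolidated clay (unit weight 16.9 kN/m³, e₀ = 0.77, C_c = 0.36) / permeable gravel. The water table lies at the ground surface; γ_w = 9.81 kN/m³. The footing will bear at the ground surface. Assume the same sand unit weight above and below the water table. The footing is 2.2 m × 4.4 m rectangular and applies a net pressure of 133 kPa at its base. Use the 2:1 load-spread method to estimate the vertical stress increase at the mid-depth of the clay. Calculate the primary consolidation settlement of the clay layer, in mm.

Mid-depth of clay below the ground surface: z = 2.2 + 6/2 = 5.2 m.
Total vertical stress at mid-clay: σ_v = 17.6×2.2 + 16.9×3 = 89.42 kPa.
Pore pressure: u = 9.81×(5.2 − 0) = 51.012 kPa.
Initial effective stress: σ'_0 = σ_v − u = 89.42 − 51.012 = 38.408 kPa.
Stress increase at mid-clay by the 2:1 spreading method:
Δσ = qBL/((B+z)(L+z)) = 133×2.2×4.4/((2.2+5.2)(4.4+5.2)) = 18.123 kPa
Final effective stress: σ'_f = σ'_0 + Δσ = 38.408 + 18.123 = 56.531 kPa.
Normally consolidated clay, so the full stress increment lies on the virgin compression line:
S_c = C_c·H/(1+e₀)·log₁₀(σ'_f/σ'_0) = 0.36×6/(1+0.77)×log₁₀(56.531/38.408)
    = 1.2203 × 0.16786 = 0.2048 m

S_c ≈ 205 mm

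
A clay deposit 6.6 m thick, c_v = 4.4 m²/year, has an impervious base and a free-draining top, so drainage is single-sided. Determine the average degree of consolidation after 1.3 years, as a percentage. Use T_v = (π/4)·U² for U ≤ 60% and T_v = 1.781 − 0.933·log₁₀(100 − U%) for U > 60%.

Drainage path length: H_d = H = 6.6 m (single drainage).
T_v = c_v·t/H_d² = 4.4×1.3/6.6² = 0.13131.
T_v = 0.13131 corresponds to the U ≤ 60% branch:
U = √(4T_v/π) = 0.4089

U ≈ 40.9 %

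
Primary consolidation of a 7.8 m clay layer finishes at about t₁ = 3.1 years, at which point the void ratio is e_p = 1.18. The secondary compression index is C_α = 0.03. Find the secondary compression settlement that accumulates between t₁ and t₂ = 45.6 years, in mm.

S_s ≈ 125 mm

Secondary compression: S_s = C_α·H/(1+e_p)·log₁₀(t₂/t₁)
S_s = 0.03×7.8/(1+1.18)×log₁₀(45.6/3.1)
    = 0.1073 × 1.168 = 0.1253 m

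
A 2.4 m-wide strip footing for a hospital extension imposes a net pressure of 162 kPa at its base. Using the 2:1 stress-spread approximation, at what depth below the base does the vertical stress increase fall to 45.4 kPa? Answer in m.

z ≈ 6.16 m

2:1 spreading — at depth z the loaded area has grown by z in each plan dimension:
qB/(B+z) = Δσ_z ⇒ z = qB/Δσ_z − B = 162×2.4/45.4 − 2.4 = 6.164 m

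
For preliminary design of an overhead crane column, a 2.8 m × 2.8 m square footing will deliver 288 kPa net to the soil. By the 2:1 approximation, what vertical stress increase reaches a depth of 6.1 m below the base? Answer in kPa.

By the 2:1 method the load spreads at 1 horizontal : 2 vertical, so at depth z the loaded area has grown by z in each plan dimension:
Δσ = qBL/((B+z)(L+z)) = 288×2.8×2.8/((2.8+6.1)(2.8+6.1)) = 28.505 kPa

Δσ_z ≈ 28.5 kPa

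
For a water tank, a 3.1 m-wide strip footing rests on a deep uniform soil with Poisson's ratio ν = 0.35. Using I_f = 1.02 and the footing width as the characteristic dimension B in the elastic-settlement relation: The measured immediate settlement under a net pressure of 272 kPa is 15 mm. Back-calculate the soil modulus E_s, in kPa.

S_e = q·B·(1−ν²)/E_s · I_f  ⇒  E_s = q·B·(1−ν²)·I_f / S_e.
E_s = 272 × 3.1 × 0.8775 × 1.02 / 0.015 = 50310 kPa

E_s ≈ 50300 kPa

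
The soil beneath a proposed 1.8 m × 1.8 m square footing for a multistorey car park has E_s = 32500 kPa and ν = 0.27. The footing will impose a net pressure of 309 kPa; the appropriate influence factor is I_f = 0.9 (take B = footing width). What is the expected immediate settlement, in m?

S_e ≈ 0.0143 m

Immediate (elastic) settlement: S_e = q·B·(1−ν²)/E_s · I_f.
S_e = 309 × 1.8 × (1 − 0.27²) / 32500 × 0.9
    = 309 × 1.8 × 0.9271 / 32500 × 0.9
    = 0.01428 m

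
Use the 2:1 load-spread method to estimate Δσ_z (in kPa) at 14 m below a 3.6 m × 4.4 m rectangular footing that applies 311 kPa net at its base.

Δσ_z ≈ 15.2 kPa

By the 2:1 method the load spreads at 1 horizontal : 2 vertical, so at depth z the loaded area has grown by z in each plan dimension:
Δσ = qBL/((B+z)(L+z)) = 311×3.6×4.4/((3.6+14)(4.4+14)) = 15.212 kPa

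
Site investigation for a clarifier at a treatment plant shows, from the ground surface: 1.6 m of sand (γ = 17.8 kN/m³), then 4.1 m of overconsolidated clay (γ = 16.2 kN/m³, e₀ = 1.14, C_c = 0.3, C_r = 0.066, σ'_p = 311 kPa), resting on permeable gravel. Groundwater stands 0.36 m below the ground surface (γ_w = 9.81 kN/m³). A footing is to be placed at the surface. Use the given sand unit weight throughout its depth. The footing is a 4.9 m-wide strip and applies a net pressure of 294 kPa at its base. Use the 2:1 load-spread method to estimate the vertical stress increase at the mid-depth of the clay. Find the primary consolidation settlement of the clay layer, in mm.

S_c ≈ 105 mm

Mid-depth of clay below the ground surface: z = 1.6 + 4.1/2 = 3.65 m.
Total vertical stress at mid-clay: σ_v = 17.8×1.6 + 16.2×2.05 = 61.69 kPa.
Pore pressure: u = 9.81×(3.65 − 0.36) = 32.275 kPa.
Initial effective stress: σ'_0 = σ_v − u = 61.69 − 32.275 = 29.415 kPa.
Stress increase at mid-clay by the 2:1 spreading method:
Δσ = qB/(B+z) = 294×4.9/(4.9+3.65) = 168.49 kPa
Final effective stress: σ'_f = 29.415 + 168.49 = 197.91 kPa.
σ'_f = 197.91 ≤ σ'_p = 311 kPa, so the clay remains overconsolidated and only the recompression index applies:
S_c = C_r·H/(1+e₀)·log₁₀(σ'_f/σ'_0) = 0.066×4.1/2.14×log₁₀(197.91/29.415)
    = 0.12645 × 0.8279 = 0.1047 m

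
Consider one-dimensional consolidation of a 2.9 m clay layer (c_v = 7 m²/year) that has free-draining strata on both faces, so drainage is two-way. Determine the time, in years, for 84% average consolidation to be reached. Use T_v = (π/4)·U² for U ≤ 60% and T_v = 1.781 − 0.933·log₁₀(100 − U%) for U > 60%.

Drainage path length: H_d = H/2 = 1.45 m (double drainage).
U > 60%: T_v = 1.781 − 0.933·log₁₀(100 − 84) = 0.65756.
t = T_v·H_d²/c_v = 0.65756×1.45²/7 = 0.1975 years.

t ≈ 0.198 years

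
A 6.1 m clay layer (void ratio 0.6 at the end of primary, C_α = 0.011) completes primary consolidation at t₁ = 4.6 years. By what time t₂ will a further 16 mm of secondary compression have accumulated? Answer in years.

S_s = C_α·H/(1+e_p)·log₁₀(t₂/t₁) ⇒ log₁₀(t₂/t₁) = S_s·(1+e_p)/(C_α·H).
log₁₀(t₂/t₁) = 0.016 × (1+0.6) / (0.011×6.1) = 0.3815
t₂ = t₁ × 10^0.3815 = 4.6 × 2.407 = 11.07 years

t₂ ≈ 11.1 years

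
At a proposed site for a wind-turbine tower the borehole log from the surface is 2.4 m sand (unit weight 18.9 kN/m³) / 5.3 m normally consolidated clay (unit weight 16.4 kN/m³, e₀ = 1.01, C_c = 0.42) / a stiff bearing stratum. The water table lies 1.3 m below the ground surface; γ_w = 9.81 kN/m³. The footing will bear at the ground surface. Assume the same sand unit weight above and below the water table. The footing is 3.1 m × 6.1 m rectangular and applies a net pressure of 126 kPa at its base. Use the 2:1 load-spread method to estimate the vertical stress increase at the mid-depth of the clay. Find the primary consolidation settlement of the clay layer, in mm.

S_c ≈ 196 mm

Mid-depth of clay below the ground surface: z = 2.4 + 5.3/2 = 5.05 m.
Total vertical stress at mid-clay: σ_v = 18.9×2.4 + 16.4×2.65 = 88.82 kPa.
Pore pressure: u = 9.81×(5.05 − 1.3) = 36.788 kPa.
Initial effective stress: σ'_0 = σ_v − u = 88.82 − 36.788 = 52.032 kPa.
Stress increase at mid-clay by the 2:1 spreading method:
Δσ = qBL/((B+z)(L+z)) = 126×3.1×6.1/((3.1+5.05)(6.1+5.05)) = 26.22 kPa
Final effective stress: σ'_f = σ'_0 + Δσ = 52.032 + 26.22 = 78.252 kPa.
Normally consolidated clay, so the full stress increment lies on the virgin compression line:
S_c = C_c·H/(1+e₀)·log₁₀(σ'_f/σ'_0) = 0.42×5.3/(1+1.01)×log₁₀(78.252/52.032)
    = 1.1075 × 0.17722 = 0.1963 m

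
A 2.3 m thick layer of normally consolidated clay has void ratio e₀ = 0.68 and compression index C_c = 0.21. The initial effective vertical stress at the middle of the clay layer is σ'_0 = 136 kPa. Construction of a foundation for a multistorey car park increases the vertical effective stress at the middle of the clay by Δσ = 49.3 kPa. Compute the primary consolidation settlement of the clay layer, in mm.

Final effective stress: σ'_f = σ'_0 + Δσ = 136 + 49.3 = 185.3 kPa.
Normally consolidated clay, so the full stress increment lies on the virgin compression line:
S_c = C_c·H/(1+e₀)·log₁₀(σ'_f/σ'_0) = 0.21×2.3/(1+0.68)×log₁₀(185.3/136)
    = 0.2875 × 0.13434 = 0.03862 m

S_c ≈ 38.6 mm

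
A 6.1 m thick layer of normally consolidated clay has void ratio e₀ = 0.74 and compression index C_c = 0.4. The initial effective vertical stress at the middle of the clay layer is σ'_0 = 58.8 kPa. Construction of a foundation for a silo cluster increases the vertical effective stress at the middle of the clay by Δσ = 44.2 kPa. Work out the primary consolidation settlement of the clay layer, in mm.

Final effective stress: σ'_f = σ'_0 + Δσ = 58.8 + 44.2 = 103 kPa.
Normally consolidated clay, so the full stress increment lies on the virgin compression line:
S_c = C_c·H/(1+e₀)·log₁₀(σ'_f/σ'_0) = 0.4×6.1/(1+0.74)×log₁₀(103/58.8)
    = 1.4023 × 0.24346 = 0.3414 m

S_c ≈ 341 mm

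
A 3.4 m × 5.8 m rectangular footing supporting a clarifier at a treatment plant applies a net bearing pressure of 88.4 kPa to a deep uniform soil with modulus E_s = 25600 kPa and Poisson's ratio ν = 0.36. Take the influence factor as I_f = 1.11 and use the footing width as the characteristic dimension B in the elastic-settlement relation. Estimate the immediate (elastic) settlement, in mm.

S_e ≈ 11.3 mm

Immediate (elastic) settlement: S_e = q·B·(1−ν²)/E_s · I_f.
S_e = 88.4 × 3.4 × (1 − 0.36²) / 25600 × 1.11
    = 88.4 × 3.4 × 0.8704 / 25600 × 1.11
    = 0.01134 m = 11.34 mm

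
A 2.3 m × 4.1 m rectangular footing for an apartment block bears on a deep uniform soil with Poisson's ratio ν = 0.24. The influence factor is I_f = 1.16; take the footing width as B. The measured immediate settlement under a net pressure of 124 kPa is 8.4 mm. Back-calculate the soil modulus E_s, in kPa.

E_s ≈ 37100 kPa

S_e = q·B·(1−ν²)/E_s · I_f  ⇒  E_s = q·B·(1−ν²)·I_f / S_e.
E_s = 124 × 2.3 × 0.9424 × 1.16 / 0.0084 = 37120 kPa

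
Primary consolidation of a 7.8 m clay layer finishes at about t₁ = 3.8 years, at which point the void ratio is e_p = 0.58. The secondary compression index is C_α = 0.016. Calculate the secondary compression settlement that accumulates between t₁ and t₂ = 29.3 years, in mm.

Secondary compression: S_s = C_α·H/(1+e_p)·log₁₀(t₂/t₁)
S_s = 0.016×7.8/(1+0.58)×log₁₀(29.3/3.8)
    = 0.07899 × 0.8871 = 0.07007 m

S_s ≈ 70.1 mm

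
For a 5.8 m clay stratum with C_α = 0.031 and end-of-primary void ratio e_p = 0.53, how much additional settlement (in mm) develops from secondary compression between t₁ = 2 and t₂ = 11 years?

Secondary compression: S_s = C_α·H/(1+e_p)·log₁₀(t₂/t₁)
S_s = 0.031×5.8/(1+0.53)×log₁₀(11/2)
    = 0.1175 × 0.7404 = 0.087 m

S_s ≈ 87 mm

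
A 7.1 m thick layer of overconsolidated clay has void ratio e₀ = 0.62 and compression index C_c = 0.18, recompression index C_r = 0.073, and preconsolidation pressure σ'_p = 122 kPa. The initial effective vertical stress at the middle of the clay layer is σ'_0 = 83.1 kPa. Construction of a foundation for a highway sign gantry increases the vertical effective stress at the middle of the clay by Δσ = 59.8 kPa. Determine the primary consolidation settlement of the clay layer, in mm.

S_c ≈ 108 mm

Final effective stress: σ'_f = 83.1 + 59.8 = 142.9 kPa.
σ'_f = 142.9 > σ'_p = 122 kPa, so the stress path crosses the preconsolidation pressure — recompression up to σ'_p, then virgin compression beyond:
S_c = H/(1+e₀)·[C_r·log₁₀(σ'_p/σ'_0) + C_c·log₁₀(σ'_f/σ'_p)]
    = 7.1/1.62 × [0.073×log₁₀(122/83.1) + 0.18×log₁₀(142.9/122)]
    = 4.3827 × [0.012173 + 0.012361] = 0.1075 m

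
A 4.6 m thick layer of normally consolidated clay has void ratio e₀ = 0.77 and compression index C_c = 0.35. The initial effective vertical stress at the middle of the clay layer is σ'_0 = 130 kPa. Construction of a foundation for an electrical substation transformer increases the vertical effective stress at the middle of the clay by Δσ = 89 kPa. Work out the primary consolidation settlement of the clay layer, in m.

S_c ≈ 0.206 m

Final effective stress: σ'_f = σ'_0 + Δσ = 130 + 89 = 219 kPa.
Normally consolidated clay, so the full stress increment lies on the virgin compression line:
S_c = C_c·H/(1+e₀)·log₁₀(σ'_f/σ'_0) = 0.35×4.6/(1+0.77)×log₁₀(219/130)
    = 0.9096 × 0.2265 = 0.206 m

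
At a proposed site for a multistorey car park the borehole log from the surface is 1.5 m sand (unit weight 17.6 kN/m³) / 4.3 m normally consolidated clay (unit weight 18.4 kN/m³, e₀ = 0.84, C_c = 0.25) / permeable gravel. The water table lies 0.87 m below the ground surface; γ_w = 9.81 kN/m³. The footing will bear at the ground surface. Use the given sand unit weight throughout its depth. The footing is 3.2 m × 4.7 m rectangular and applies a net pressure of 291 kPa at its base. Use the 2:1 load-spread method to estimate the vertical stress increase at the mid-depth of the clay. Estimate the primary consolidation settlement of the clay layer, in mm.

S_c ≈ 277 mm

Mid-depth of clay below the ground surface: z = 1.5 + 4.3/2 = 3.65 m.
Total vertical stress at mid-clay: σ_v = 17.6×1.5 + 18.4×2.15 = 65.96 kPa.
Pore pressure: u = 9.81×(3.65 − 0.87) = 27.272 kPa.
Initial effective stress: σ'_0 = σ_v − u = 65.96 − 27.272 = 38.688 kPa.
Stress increase at mid-clay by the 2:1 spreading method:
Δσ = qBL/((B+z)(L+z)) = 291×3.2×4.7/((3.2+3.65)(4.7+3.65)) = 76.518 kPa
Final effective stress: σ'_f = σ'_0 + Δσ = 38.688 + 76.518 = 115.21 kPa.
Normally consolidated clay, so the full stress increment lies on the virgin compression line:
S_c = C_c·H/(1+e₀)·log₁₀(σ'_f/σ'_0) = 0.25×4.3/(1+0.84)×log₁₀(115.21/38.688)
    = 0.58424 × 0.47391 = 0.2769 m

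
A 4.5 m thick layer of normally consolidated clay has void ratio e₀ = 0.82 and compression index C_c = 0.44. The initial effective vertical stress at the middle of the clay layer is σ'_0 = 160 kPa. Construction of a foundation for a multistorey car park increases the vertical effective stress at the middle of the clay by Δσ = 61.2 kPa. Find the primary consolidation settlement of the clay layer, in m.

Final effective stress: σ'_f = σ'_0 + Δσ = 160 + 61.2 = 221.2 kPa.
Normally consolidated clay, so the full stress increment lies on the virgin compression line:
S_c = C_c·H/(1+e₀)·log₁₀(σ'_f/σ'_0) = 0.44×4.5/(1+0.82)×log₁₀(221.2/160)
    = 1.0879 × 0.14067 = 0.153 m

S_c ≈ 0.153 m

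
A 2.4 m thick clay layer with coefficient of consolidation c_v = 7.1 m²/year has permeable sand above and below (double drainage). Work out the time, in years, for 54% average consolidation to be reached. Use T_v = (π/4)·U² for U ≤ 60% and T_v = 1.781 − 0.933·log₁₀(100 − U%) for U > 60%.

Drainage path length: H_d = H/2 = 1.2 m (double drainage).
U ≤ 60%: T_v = (π/4)·U² = (π/4)×0.54² = 0.22902.
t = T_v·H_d²/c_v = 0.22902×1.2²/7.1 = 0.04645 years.

t ≈ 0.0464 years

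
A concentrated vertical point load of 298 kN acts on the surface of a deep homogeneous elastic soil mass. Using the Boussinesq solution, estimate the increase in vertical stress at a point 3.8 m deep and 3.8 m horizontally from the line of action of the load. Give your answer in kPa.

Δσ_z ≈ 1.74 kPa

Boussinesq vertical stress below a point load on an elastic half-space:
Δσ_z = 3P/(2πz²) · [1 + (r/z)²]^(−5/2)
r/z = 3.8/3.8 = 1; [1+(r/z)²]^(−5/2) = 0.17678.
Δσ_z = 3×298/(2π×3.8²) × 0.17678 = 9.8535 × 0.17678 = 1.742 kPa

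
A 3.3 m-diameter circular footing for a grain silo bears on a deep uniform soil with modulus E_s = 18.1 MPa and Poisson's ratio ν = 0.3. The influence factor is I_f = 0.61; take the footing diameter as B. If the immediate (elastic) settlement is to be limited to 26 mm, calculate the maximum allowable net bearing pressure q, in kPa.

q ≈ 257 kPa

E_s = 18.1 MPa = 18100 kPa.
S_e = q·B·(1−ν²)/E_s · I_f  ⇒  q = S_e·E_s / (B·(1−ν²)·I_f).
q = 0.026 × 18100 / (3.3 × 0.91 × 0.61) = 256.9 kPa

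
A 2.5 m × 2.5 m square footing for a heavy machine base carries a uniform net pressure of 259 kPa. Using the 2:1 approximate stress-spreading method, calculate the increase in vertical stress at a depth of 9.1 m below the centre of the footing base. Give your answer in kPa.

By the 2:1 method the load spreads at 1 horizontal : 2 vertical, so at depth z the loaded area has grown by z in each plan dimension:
Δσ = qBL/((B+z)(L+z)) = 259×2.5×2.5/((2.5+9.1)(2.5+9.1)) = 12.03 kPa

Δσ_z ≈ 12 kPa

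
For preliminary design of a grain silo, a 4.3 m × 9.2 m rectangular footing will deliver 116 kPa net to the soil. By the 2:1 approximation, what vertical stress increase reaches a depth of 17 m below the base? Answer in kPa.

Δσ_z ≈ 8.22 kPa

By the 2:1 method the load spreads at 1 horizontal : 2 vertical, so at depth z the loaded area has grown by z in each plan dimension:
Δσ = qBL/((B+z)(L+z)) = 116×4.3×9.2/((4.3+17)(9.2+17)) = 8.2231 kPa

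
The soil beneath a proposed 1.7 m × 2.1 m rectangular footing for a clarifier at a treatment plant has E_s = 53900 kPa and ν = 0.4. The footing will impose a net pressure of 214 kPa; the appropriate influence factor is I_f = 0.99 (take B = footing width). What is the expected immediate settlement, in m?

Immediate (elastic) settlement: S_e = q·B·(1−ν²)/E_s · I_f.
S_e = 214 × 1.7 × (1 − 0.4²) / 53900 × 0.99
    = 214 × 1.7 × 0.84 / 53900 × 0.99
    = 0.005613 m

S_e ≈ 0.00561 m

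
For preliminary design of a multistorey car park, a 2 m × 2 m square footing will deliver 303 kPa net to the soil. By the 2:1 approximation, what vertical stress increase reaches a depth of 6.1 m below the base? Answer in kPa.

Δσ_z ≈ 18.5 kPa

By the 2:1 method the load spreads at 1 horizontal : 2 vertical, so at depth z the loaded area has grown by z in each plan dimension:
Δσ = qBL/((B+z)(L+z)) = 303×2×2/((2+6.1)(2+6.1)) = 18.473 kPa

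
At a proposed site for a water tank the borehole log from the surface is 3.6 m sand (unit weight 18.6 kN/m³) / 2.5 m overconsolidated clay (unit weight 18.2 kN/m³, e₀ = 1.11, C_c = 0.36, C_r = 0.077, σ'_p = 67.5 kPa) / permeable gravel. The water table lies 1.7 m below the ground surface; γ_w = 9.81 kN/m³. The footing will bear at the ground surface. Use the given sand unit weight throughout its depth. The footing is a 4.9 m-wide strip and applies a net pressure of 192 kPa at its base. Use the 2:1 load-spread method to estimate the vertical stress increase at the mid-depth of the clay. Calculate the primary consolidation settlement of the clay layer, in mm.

S_c ≈ 160 mm

Mid-depth of clay below the ground surface: z = 3.6 + 2.5/2 = 4.85 m.
Total vertical stress at mid-clay: σ_v = 18.6×3.6 + 18.2×1.25 = 89.71 kPa.
Pore pressure: u = 9.81×(4.85 − 1.7) = 30.902 kPa.
Initial effective stress: σ'_0 = σ_v − u = 89.71 − 30.902 = 58.808 kPa.
Stress increase at mid-clay by the 2:1 spreading method:
Δσ = qB/(B+z) = 192×4.9/(4.9+4.85) = 96.492 kPa
Final effective stress: σ'_f = 58.808 + 96.492 = 155.3 kPa.
σ'_f = 155.3 > σ'_p = 67.5 kPa, so the stress path crosses the preconsolidation pressure — recompression up to σ'_p, then virgin compression beyond:
S_c = H/(1+e₀)·[C_r·log₁₀(σ'_p/σ'_0) + C_c·log₁₀(σ'_f/σ'_p)]
    = 2.5/2.11 × [0.077×log₁₀(67.5/58.808) + 0.36×log₁₀(155.3/67.5)]
    = 1.1848 × [0.0046098 + 0.13027] = 0.1598 m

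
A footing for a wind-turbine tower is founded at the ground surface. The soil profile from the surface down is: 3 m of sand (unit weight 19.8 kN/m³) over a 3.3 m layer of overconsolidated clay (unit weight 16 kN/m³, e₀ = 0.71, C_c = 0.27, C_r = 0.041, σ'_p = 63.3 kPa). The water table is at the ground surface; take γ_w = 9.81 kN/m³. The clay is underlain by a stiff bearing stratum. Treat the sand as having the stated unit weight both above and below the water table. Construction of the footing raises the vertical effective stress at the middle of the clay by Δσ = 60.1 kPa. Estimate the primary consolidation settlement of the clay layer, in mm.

S_c ≈ 120 mm

Mid-depth of clay below the ground surface: z = 3 + 3.3/2 = 4.65 m.
Total vertical stress at mid-clay: σ_v = 19.8×3 + 16×1.65 = 85.8 kPa.
Pore pressure: u = 9.81×(4.65 − 0) = 45.617 kPa.
Initial effective stress: σ'_0 = σ_v − u = 85.8 − 45.617 = 40.183 kPa.
Final effective stress: σ'_f = 40.183 + 60.1 = 100.28 kPa.
σ'_f = 100.28 > σ'_p = 63.3 kPa, so the stress path crosses the preconsolidation pressure — recompression up to σ'_p, then virgin compression beyond:
S_c = H/(1+e₀)·[C_r·log₁₀(σ'_p/σ'_0) + C_c·log₁₀(σ'_f/σ'_p)]
    = 3.3/1.71 × [0.041×log₁₀(63.3/40.183) + 0.27×log₁₀(100.28/63.3)]
    = 1.9298 × [0.0080918 + 0.053949] = 0.1197 m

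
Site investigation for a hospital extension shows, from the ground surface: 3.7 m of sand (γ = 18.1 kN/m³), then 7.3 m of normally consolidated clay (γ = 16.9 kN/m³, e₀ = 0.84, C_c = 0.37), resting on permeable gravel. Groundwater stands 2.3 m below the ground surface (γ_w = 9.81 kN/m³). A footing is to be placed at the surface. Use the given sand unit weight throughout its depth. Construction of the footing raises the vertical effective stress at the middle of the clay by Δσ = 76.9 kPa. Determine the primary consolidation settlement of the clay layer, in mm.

S_c ≈ 433 mm

Mid-depth of clay below the ground surface: z = 3.7 + 7.3/2 = 7.35 m.
Total vertical stress at mid-clay: σ_v = 18.1×3.7 + 16.9×3.65 = 128.66 kPa.
Pore pressure: u = 9.81×(7.35 − 2.3) = 49.541 kPa.
Initial effective stress: σ'_0 = σ_v − u = 128.66 − 49.541 = 79.119 kPa.
Final effective stress: σ'_f = σ'_0 + Δσ = 79.119 + 76.9 = 156.02 kPa.
Normally consolidated clay, so the full stress increment lies on the virgin compression line:
S_c = C_c·H/(1+e₀)·log₁₀(σ'_f/σ'_0) = 0.37×7.3/(1+0.84)×log₁₀(156.02/79.119)
    = 1.4679 × 0.2949 = 0.4329 m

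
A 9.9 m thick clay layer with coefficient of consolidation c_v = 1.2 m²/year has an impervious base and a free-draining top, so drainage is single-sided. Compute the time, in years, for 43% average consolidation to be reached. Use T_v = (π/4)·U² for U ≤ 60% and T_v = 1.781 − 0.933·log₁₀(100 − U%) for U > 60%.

Drainage path length: H_d = H = 9.9 m (single drainage).
U ≤ 60%: T_v = (π/4)·U² = (π/4)×0.43² = 0.14522.
t = T_v·H_d²/c_v = 0.14522×9.9²/1.2 = 11.86 years.

t ≈ 11.9 years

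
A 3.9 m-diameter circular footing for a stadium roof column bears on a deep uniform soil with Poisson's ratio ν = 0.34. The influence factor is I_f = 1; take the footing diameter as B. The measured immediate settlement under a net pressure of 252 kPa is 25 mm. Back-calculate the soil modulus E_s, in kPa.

S_e = q·B·(1−ν²)/E_s · I_f  ⇒  E_s = q·B·(1−ν²)·I_f / S_e.
E_s = 252 × 3.9 × 0.8844 × 1 / 0.025 = 34770 kPa

E_s ≈ 34800 kPa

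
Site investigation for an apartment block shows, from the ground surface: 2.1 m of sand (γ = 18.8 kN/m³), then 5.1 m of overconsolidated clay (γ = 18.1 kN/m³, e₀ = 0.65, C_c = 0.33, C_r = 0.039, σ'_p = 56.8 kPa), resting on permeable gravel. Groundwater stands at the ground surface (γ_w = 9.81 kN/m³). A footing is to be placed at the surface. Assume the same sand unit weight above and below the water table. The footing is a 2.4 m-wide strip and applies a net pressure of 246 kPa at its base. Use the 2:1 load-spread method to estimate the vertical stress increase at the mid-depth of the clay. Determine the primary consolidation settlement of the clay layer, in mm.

Mid-depth of clay below the ground surface: z = 2.1 + 5.1/2 = 4.65 m.
Total vertical stress at mid-clay: σ_v = 18.8×2.1 + 18.1×2.55 = 85.635 kPa.
Pore pressure: u = 9.81×(4.65 − 0) = 45.617 kPa.
Initial effective stress: σ'_0 = σ_v − u = 85.635 − 45.617 = 40.018 kPa.
Stress increase at mid-clay by the 2:1 spreading method:
Δσ = qB/(B+z) = 246×2.4/(2.4+4.65) = 83.745 kPa
Final effective stress: σ'_f = 40.018 + 83.745 = 123.76 kPa.
σ'_f = 123.76 > σ'_p = 56.8 kPa, so the stress path crosses the preconsolidation pressure — recompression up to σ'_p, then virgin compression beyond:
S_c = H/(1+e₀)·[C_r·log₁₀(σ'_p/σ'_0) + C_c·log₁₀(σ'_f/σ'_p)]
    = 5.1/1.65 × [0.039×log₁₀(56.8/40.018) + 0.33×log₁₀(123.76/56.8)]
    = 3.0909 × [0.0059316 + 0.11162] = 0.3633 m

S_c ≈ 363 mm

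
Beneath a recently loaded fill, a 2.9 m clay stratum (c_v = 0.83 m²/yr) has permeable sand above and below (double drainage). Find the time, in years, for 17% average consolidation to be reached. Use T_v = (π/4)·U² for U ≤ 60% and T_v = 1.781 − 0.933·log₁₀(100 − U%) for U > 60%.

Drainage path length: H_d = H/2 = 1.45 m (double drainage).
U ≤ 60%: T_v = (π/4)·U² = (π/4)×0.17² = 0.022698.
t = T_v·H_d²/c_v = 0.022698×1.45²/0.83 = 0.0575 years.

t ≈ 0.0575 years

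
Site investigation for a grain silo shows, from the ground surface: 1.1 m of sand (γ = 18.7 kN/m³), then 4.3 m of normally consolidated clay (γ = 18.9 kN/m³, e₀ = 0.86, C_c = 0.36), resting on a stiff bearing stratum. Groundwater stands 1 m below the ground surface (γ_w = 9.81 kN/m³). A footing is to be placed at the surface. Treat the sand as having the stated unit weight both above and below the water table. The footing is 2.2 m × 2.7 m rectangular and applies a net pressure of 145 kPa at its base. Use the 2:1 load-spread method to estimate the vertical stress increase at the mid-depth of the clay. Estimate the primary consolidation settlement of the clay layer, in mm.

Mid-depth of clay below the ground surface: z = 1.1 + 4.3/2 = 3.25 m.
Total vertical stress at mid-clay: σ_v = 18.7×1.1 + 18.9×2.15 = 61.205 kPa.
Pore pressure: u = 9.81×(3.25 − 1) = 22.073 kPa.
Initial effective stress: σ'_0 = σ_v − u = 61.205 − 22.073 = 39.132 kPa.
Stress increase at mid-clay by the 2:1 spreading method:
Δσ = qBL/((B+z)(L+z)) = 145×2.2×2.7/((2.2+3.25)(2.7+3.25)) = 26.561 kPa
Final effective stress: σ'_f = σ'_0 + Δσ = 39.132 + 26.561 = 65.693 kPa.
Normally consolidated clay, so the full stress increment lies on the virgin compression line:
S_c = C_c·H/(1+e₀)·log₁₀(σ'_f/σ'_0) = 0.36×4.3/(1+0.86)×log₁₀(65.693/39.132)
    = 0.83226 × 0.22499 = 0.1873 m

S_c ≈ 187 mm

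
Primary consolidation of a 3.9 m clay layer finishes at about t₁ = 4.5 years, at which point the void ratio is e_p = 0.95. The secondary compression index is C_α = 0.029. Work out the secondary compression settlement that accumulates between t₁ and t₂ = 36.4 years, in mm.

S_s ≈ 52.7 mm

Secondary compression: S_s = C_α·H/(1+e_p)·log₁₀(t₂/t₁)
S_s = 0.029×3.9/(1+0.95)×log₁₀(36.4/4.5)
    = 0.058 × 0.9079 = 0.05266 m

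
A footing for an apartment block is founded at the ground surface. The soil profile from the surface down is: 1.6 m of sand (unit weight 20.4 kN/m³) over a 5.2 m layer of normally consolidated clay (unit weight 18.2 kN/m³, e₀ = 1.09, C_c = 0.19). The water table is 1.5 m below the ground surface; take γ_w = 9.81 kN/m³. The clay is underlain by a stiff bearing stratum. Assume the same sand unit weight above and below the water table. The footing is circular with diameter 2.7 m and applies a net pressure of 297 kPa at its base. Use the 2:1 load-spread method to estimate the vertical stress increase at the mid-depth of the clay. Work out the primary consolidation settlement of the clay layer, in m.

Mid-depth of clay below the ground surface: z = 1.6 + 5.2/2 = 4.2 m.
Total vertical stress at mid-clay: σ_v = 20.4×1.6 + 18.2×2.6 = 79.96 kPa.
Pore pressure: u = 9.81×(4.2 − 1.5) = 26.487 kPa.
Initial effective stress: σ'_0 = σ_v − u = 79.96 − 26.487 = 53.473 kPa.
Stress increase at mid-clay by the 2:1 spreading method:
Δσ ≈ qD²/(D+z)² = 297×2.7²/(2.7+4.2)² = 45.476 kPa
Final effective stress: σ'_f = σ'_0 + Δσ = 53.473 + 45.476 = 98.949 kPa.
Normally consolidated clay, so the full stress increment lies on the virgin compression line:
S_c = C_c·H/(1+e₀)·log₁₀(σ'_f/σ'_0) = 0.19×5.2/(1+1.09)×log₁₀(98.949/53.473)
    = 0.47273 × 0.26728 = 0.1264 m

S_c ≈ 0.126 m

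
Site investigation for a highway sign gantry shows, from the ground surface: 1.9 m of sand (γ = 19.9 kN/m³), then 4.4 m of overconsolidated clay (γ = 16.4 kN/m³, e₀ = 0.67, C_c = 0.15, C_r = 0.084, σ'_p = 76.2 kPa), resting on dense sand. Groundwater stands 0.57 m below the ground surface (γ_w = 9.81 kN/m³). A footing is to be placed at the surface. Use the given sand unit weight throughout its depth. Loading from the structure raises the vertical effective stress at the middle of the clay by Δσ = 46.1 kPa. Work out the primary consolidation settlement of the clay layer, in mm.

S_c ≈ 83.2 mm

Mid-depth of clay below the ground surface: z = 1.9 + 4.4/2 = 4.1 m.
Total vertical stress at mid-clay: σ_v = 19.9×1.9 + 16.4×2.2 = 73.89 kPa.
Pore pressure: u = 9.81×(4.1 − 0.57) = 34.629 kPa.
Initial effective stress: σ'_0 = σ_v − u = 73.89 − 34.629 = 39.261 kPa.
Final effective stress: σ'_f = 39.261 + 46.1 = 85.361 kPa.
σ'_f = 85.361 > σ'_p = 76.2 kPa, so the stress path crosses the preconsolidation pressure — recompression up to σ'_p, then virgin compression beyond:
S_c = H/(1+e₀)·[C_r·log₁₀(σ'_p/σ'_0) + C_c·log₁₀(σ'_f/σ'_p)]
    = 4.4/1.67 × [0.084×log₁₀(76.2/39.261) + 0.15×log₁₀(85.361/76.2)]
    = 2.6347 × [0.024191 + 0.0073957] = 0.08322 m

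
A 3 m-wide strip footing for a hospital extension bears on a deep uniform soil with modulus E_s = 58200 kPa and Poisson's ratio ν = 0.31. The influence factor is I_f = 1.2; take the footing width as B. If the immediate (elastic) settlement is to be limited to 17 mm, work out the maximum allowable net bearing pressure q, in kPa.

S_e = q·B·(1−ν²)/E_s · I_f  ⇒  q = S_e·E_s / (B·(1−ν²)·I_f).
q = 0.017 × 58200 / (3 × 0.9039 × 1.2) = 304.1 kPa

q ≈ 304 kPa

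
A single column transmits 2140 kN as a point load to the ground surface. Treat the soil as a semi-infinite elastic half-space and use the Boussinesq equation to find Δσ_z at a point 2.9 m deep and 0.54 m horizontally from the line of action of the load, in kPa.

Boussinesq vertical stress below a point load on an elastic half-space:
Δσ_z = 3P/(2πz²) · [1 + (r/z)²]^(−5/2)
r/z = 0.54/2.9 = 0.18621; [1+(r/z)²]^(−5/2) = 0.91832.
Δσ_z = 3×2140/(2π×2.9²) × 0.91832 = 121.5 × 0.91832 = 111.6 kPa

Δσ_z ≈ 112 kPa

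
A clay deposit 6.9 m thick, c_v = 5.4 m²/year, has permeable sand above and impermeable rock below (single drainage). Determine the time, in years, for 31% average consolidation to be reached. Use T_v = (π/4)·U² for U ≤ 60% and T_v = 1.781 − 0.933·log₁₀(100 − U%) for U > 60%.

t ≈ 0.665 years

Drainage path length: H_d = H = 6.9 m (single drainage).
U ≤ 60%: T_v = (π/4)·U² = (π/4)×0.31² = 0.075477.
t = T_v·H_d²/c_v = 0.075477×6.9²/5.4 = 0.6655 years.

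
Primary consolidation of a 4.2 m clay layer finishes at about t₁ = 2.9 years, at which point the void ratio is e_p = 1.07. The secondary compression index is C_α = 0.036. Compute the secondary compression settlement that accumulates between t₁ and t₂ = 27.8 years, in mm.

Secondary compression: S_s = C_α·H/(1+e_p)·log₁₀(t₂/t₁)
S_s = 0.036×4.2/(1+1.07)×log₁₀(27.8/2.9)
    = 0.07304 × 0.9816 = 0.0717 m

S_s ≈ 71.7 mm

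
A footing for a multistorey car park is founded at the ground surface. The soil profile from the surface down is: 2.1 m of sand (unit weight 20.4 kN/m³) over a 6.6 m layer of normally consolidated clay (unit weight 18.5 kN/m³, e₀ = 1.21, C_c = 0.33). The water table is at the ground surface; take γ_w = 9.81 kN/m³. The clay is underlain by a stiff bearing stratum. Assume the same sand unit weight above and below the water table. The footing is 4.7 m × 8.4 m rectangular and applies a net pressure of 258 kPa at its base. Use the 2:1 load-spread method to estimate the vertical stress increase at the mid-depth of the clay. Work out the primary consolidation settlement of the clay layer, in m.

Mid-depth of clay below the ground surface: z = 2.1 + 6.6/2 = 5.4 m.
Total vertical stress at mid-clay: σ_v = 20.4×2.1 + 18.5×3.3 = 103.89 kPa.
Pore pressure: u = 9.81×(5.4 − 0) = 52.974 kPa.
Initial effective stress: σ'_0 = σ_v − u = 103.89 − 52.974 = 50.916 kPa.
Stress increase at mid-clay by the 2:1 spreading method:
Δσ = qBL/((B+z)(L+z)) = 258×4.7×8.4/((4.7+5.4)(8.4+5.4)) = 73.08 kPa
Final effective stress: σ'_f = σ'_0 + Δσ = 50.916 + 73.08 = 124 kPa.
Normally consolidated clay, so the full stress increment lies on the virgin compression line:
S_c = C_c·H/(1+e₀)·log₁₀(σ'_f/σ'_0) = 0.33×6.6/(1+1.21)×log₁₀(124/50.916)
    = 0.98552 × 0.38657 = 0.381 m

S_c ≈ 0.381 m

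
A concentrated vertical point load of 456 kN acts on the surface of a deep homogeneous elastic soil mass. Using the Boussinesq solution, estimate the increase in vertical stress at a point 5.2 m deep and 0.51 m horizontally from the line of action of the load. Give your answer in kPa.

Δσ_z ≈ 7.86 kPa

Boussinesq vertical stress below a point load on an elastic half-space:
Δσ_z = 3P/(2πz²) · [1 + (r/z)²]^(−5/2)
r/z = 0.51/5.2 = 0.098077; [1+(r/z)²]^(−5/2) = 0.97635.
Δσ_z = 3×456/(2π×5.2²) × 0.97635 = 8.0519 × 0.97635 = 7.861 kPa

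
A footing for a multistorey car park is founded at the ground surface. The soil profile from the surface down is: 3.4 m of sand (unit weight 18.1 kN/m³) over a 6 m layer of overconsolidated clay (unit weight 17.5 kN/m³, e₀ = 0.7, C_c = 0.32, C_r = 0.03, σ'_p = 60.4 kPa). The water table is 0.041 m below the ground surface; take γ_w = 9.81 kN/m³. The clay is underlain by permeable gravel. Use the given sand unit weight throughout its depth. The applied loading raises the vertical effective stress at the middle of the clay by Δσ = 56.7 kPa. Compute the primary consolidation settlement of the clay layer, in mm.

Mid-depth of clay below the ground surface: z = 3.4 + 6/2 = 6.4 m.
Total vertical stress at mid-clay: σ_v = 18.1×3.4 + 17.5×3 = 114.04 kPa.
Pore pressure: u = 9.81×(6.4 − 0.041) = 62.382 kPa.
Initial effective stress: σ'_0 = σ_v − u = 114.04 − 62.382 = 51.658 kPa.
Final effective stress: σ'_f = 51.658 + 56.7 = 108.36 kPa.
σ'_f = 108.36 > σ'_p = 60.4 kPa, so the stress path crosses the preconsolidation pressure — recompression up to σ'_p, then virgin compression beyond:
S_c = H/(1+e₀)·[C_r·log₁₀(σ'_p/σ'_0) + C_c·log₁₀(σ'_f/σ'_p)]
    = 6/1.7 × [0.03×log₁₀(60.4/51.658) + 0.32×log₁₀(108.36/60.4)]
    = 3.5294 × [0.002037 + 0.081226] = 0.2939 m

S_c ≈ 294 mm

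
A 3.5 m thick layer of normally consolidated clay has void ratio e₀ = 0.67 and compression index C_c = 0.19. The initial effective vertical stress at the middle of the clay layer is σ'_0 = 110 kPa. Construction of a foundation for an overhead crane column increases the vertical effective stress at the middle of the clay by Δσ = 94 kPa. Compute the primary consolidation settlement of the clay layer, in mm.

Final effective stress: σ'_f = σ'_0 + Δσ = 110 + 94 = 204 kPa.
Normally consolidated clay, so the full stress increment lies on the virgin compression line:
S_c = C_c·H/(1+e₀)·log₁₀(σ'_f/σ'_0) = 0.19×3.5/(1+0.67)×log₁₀(204/110)
    = 0.3982 × 0.26824 = 0.1068 m

S_c ≈ 107 mm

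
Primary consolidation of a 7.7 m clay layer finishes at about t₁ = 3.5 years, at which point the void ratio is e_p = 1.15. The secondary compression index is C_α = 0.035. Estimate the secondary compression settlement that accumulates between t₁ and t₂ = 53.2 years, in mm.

Secondary compression: S_s = C_α·H/(1+e_p)·log₁₀(t₂/t₁)
S_s = 0.035×7.7/(1+1.15)×log₁₀(53.2/3.5)
    = 0.1253 × 1.182 = 0.1481 m

S_s ≈ 148 mm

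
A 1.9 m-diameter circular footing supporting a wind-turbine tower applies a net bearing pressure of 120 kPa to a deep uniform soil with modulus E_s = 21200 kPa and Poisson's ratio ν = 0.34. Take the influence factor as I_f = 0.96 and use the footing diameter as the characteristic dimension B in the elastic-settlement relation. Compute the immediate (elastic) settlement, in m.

S_e ≈ 0.00913 m

Immediate (elastic) settlement: S_e = q·B·(1−ν²)/E_s · I_f.
S_e = 120 × 1.9 × (1 − 0.34²) / 21200 × 0.96
    = 120 × 1.9 × 0.8844 / 21200 × 0.96
    = 0.009131 m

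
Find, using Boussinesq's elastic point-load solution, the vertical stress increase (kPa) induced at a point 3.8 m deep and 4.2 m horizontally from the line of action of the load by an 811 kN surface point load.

Boussinesq vertical stress below a point load on an elastic half-space:
Δσ_z = 3P/(2πz²) · [1 + (r/z)²]^(−5/2)
r/z = 4.2/3.8 = 1.1053; [1+(r/z)²]^(−5/2) = 0.13594.
Δσ_z = 3×811/(2π×3.8²) × 0.13594 = 26.816 × 0.13594 = 3.645 kPa

Δσ_z ≈ 3.65 kPa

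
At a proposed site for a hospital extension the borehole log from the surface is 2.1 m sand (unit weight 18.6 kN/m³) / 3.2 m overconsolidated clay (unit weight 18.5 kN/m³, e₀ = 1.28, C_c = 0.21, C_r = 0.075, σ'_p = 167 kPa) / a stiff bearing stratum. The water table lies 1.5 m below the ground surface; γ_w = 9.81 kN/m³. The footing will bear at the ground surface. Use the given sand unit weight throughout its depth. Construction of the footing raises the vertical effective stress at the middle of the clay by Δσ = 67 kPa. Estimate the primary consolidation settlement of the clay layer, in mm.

S_c ≈ 40.5 mm

Mid-depth of clay below the ground surface: z = 2.1 + 3.2/2 = 3.7 m.
Total vertical stress at mid-clay: σ_v = 18.6×2.1 + 18.5×1.6 = 68.66 kPa.
Pore pressure: u = 9.81×(3.7 − 1.5) = 21.582 kPa.
Initial effective stress: σ'_0 = σ_v − u = 68.66 − 21.582 = 47.078 kPa.
Final effective stress: σ'_f = 47.078 + 67 = 114.08 kPa.
σ'_f = 114.08 ≤ σ'_p = 167 kPa, so the clay remains overconsolidated and only the recompression index applies:
S_c = C_r·H/(1+e₀)·log₁₀(σ'_f/σ'_0) = 0.075×3.2/2.28×log₁₀(114.08/47.078)
    = 0.10526 × 0.38439 = 0.04046 m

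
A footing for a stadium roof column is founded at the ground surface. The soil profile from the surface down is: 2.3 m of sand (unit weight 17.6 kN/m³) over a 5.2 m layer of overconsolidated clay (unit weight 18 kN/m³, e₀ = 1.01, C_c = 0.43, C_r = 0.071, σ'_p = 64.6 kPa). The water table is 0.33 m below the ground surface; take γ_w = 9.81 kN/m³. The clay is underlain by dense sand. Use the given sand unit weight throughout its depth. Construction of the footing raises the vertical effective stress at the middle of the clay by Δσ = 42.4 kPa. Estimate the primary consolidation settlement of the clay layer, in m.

Mid-depth of clay below the ground surface: z = 2.3 + 5.2/2 = 4.9 m.
Total vertical stress at mid-clay: σ_v = 17.6×2.3 + 18×2.6 = 87.28 kPa.
Pore pressure: u = 9.81×(4.9 − 0.33) = 44.832 kPa.
Initial effective stress: σ'_0 = σ_v − u = 87.28 − 44.832 = 42.448 kPa.
Final effective stress: σ'_f = 42.448 + 42.4 = 84.848 kPa.
σ'_f = 84.848 > σ'_p = 64.6 kPa, so the stress path crosses the preconsolidation pressure — recompression up to σ'_p, then virgin compression beyond:
S_c = H/(1+e₀)·[C_r·log₁₀(σ'_p/σ'_0) + C_c·log₁₀(σ'_f/σ'_p)]
    = 5.2/2.01 × [0.071×log₁₀(64.6/42.448) + 0.43×log₁₀(84.848/64.6)]
    = 2.5871 × [0.012949 + 0.050916] = 0.1652 m

S_c ≈ 0.165 m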